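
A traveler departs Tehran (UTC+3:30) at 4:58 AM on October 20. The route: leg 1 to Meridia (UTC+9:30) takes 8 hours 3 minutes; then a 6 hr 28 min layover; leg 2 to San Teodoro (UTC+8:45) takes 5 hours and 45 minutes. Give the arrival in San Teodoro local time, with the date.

6:29 AM on Oct 21

Convert departure to UTC: 4:58 AM − 3:30 = 1:28 AM UTC on Oct 20.
Add 8 hours and 3 minutes leg 1 → 9:31 AM UTC.
Add 6 hours 28 minutes layover in Meridia → 3:59 PM UTC.
Add 5 hours and 45 minutes leg 2 → 9:44 PM UTC.
San Teodoro is UTC+8:45, so local arrival = 9:44 PM + 8:45 = 6:29 AM on Oct 21.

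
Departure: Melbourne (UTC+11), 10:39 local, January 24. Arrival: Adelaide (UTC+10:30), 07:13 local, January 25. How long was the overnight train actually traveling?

21 hours 4 minutes

Departure in UTC: 10:39 − 11:00 = 23:39 on Jan 23.
Arrival in UTC: 07:13 − 10:30 = 20:43 on Jan 24.
Elapsed = 20:43 − 23:39 (+1 day) = 21 hours 4 minutes.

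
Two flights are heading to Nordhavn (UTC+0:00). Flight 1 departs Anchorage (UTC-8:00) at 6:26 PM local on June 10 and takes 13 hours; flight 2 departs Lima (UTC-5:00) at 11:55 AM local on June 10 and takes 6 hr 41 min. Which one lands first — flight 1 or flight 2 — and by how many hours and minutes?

Flight 1 in UTC: 6:26 PM + 8:00 = 2:26 AM on Jun 11.
+13 hours → arrive 3:26 PM UTC on Jun 11.
Flight 2 in UTC: 11:55 AM + 5:00 = 4:55 PM on Jun 10.
+6 hours 41 minutes → arrive 11:36 PM UTC on Jun 10.
Flight 2 lands earlier by 15 hours 50 minutes.

the second, by 15 hours 50 minutes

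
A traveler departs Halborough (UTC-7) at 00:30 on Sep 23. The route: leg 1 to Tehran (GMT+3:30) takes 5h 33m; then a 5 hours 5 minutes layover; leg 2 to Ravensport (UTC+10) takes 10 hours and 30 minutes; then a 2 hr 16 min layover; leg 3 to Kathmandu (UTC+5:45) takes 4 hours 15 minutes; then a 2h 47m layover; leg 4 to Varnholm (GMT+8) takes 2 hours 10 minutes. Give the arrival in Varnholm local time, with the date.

00:06 on September 25

Convert departure to UTC: 00:30 + 7:00 = 07:30 UTC on Sep 23.
Add 5 hours and 33 minutes leg 1 → 13:03 UTC.
Add 5 hours 5 minutes layover in Tehran → 18:08 UTC.
Add 10 hours and 30 minutes leg 2 → 04:38 UTC (Sep 24).
Add 2 hours and 16 minutes layover in Ravensport → 06:54 UTC.
Add 4 hours 15 minutes leg 3 → 11:09 UTC.
Add 2 hours and 47 minutes layover in Kathmandu → 13:56 UTC.
Add 2 hours and 10 minutes leg 4 → 16:06 UTC.
Varnholm is UTC+8:00, so local arrival = 16:06 + 8:00 = 00:06 on Sep 25.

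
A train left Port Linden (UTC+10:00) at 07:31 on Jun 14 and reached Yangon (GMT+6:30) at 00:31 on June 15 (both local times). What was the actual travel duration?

Departure in UTC: 07:31 − 10:00 = 21:31 on Jun 13.
Arrival in UTC: 00:31 − 6:30 = 18:01 on Jun 14.
Elapsed = 18:01 − 21:31 (+1 day) = 20 hours 30 minutes.

20 hours 30 minutes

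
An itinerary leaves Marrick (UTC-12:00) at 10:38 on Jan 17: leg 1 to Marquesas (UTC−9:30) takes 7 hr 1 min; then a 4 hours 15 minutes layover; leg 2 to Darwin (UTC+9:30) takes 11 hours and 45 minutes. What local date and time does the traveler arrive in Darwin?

Convert departure to UTC: 10:38 + 12:00 = 22:38 UTC on Jan 17.
Add 7 hours and 1 minute leg 1 → 05:39 UTC (Jan 18).
Add 4 hours 15 minutes layover in Marquesas → 09:54 UTC.
Add 11 hours 45 minutes leg 2 → 21:39 UTC.
Darwin is UTC+9:30, so local arrival = 21:39 + 9:30 = 07:09 on Jan 19.

07:09 on January 19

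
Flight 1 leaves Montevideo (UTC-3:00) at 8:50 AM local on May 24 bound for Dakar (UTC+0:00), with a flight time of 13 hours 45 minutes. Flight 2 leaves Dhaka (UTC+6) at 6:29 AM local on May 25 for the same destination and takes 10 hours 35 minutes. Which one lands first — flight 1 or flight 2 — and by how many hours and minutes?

Flight 1 in UTC: 8:50 AM + 3:00 = 11:50 AM on May 24.
+13 hours and 45 minutes → arrive 1:35 AM UTC on May 25.
Flight 2 in UTC: 6:29 AM − 6:00 = 12:29 AM on May 25.
+10 hours 35 minutes → arrive 11:04 AM UTC on May 25.
Flight 1 lands earlier by 9 hours 29 minutes.

the first, by 9 hours 29 minutes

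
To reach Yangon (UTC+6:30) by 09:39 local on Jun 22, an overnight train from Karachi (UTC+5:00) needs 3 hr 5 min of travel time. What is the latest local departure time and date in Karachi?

05:04 on June 22

Target arrival in UTC: 09:39 − 6:30 = 03:09 on Jun 22.
Subtract 3 hours and 5 minutes → departure 00:04 UTC on Jun 22.
Karachi is UTC+5:00: 00:04 + 5:00 = 05:04 on Jun 22.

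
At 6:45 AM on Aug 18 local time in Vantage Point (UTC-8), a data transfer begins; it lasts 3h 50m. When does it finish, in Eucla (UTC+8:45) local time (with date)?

3:20 AM on Aug 19

Convert start to UTC: 6:45 AM + 8:00 = 2:45 PM UTC on Aug 18.
Add 3 hours 50 minutes duration → 6:35 PM UTC.
Eucla is UTC+8:45, so local end time = 6:35 PM + 8:45 = 3:20 AM on Aug 19.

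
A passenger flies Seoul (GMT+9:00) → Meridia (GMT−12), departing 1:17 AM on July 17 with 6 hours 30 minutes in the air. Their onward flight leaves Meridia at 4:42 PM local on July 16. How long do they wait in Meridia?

Convert departure to UTC: 1:17 AM − 9:00 = 4:17 PM UTC on Jul 16.
Add 6 hours and 30 minutes flight time → 10:47 PM UTC.
Meridia is UTC−12:00, so local arrival = 10:47 PM − 12:00 = 10:47 AM on Jul 16.
Layover = 4:42 PM − 10:47 AM = 5 hours 55 minutes.

5 hours 55 minutes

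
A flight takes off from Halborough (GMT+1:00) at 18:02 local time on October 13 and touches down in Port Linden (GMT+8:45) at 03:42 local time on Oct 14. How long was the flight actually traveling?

Departure in UTC: 18:02 − 1:00 = 17:02 on Oct 13.
Arrival in UTC: 03:42 − 8:45 = 18:57 on Oct 13.
Elapsed = 18:57 − 17:02 = 1 hour 55 minutes.

1 hour 55 minutes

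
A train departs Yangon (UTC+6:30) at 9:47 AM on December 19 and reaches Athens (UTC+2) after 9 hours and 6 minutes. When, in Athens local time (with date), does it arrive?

2:23 PM on Dec 19

Convert departure to UTC: 9:47 AM − 6:30 = 3:17 AM UTC on Dec 19.
Add 9 hours 6 minutes travel time → 12:23 PM UTC.
Athens is UTC+2:00, so local arrival = 12:23 PM + 2:00 = 2:23 PM on Dec 19.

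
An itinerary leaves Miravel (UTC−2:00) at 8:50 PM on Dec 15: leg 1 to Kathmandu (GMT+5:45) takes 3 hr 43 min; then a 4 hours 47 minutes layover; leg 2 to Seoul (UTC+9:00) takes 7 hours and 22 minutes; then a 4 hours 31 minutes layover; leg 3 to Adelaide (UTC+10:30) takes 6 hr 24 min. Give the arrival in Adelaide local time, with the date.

Convert departure to UTC: 8:50 PM + 2:00 = 10:50 PM UTC on Dec 15.
Add 3 hours 43 minutes leg 1 → 2:33 AM UTC (Dec 16).
Add 4 hours and 47 minutes layover in Kathmandu → 7:20 AM UTC.
Add 7 hours 22 minutes leg 2 → 2:42 PM UTC.
Add 4 hours and 31 minutes layover in Seoul → 7:13 PM UTC.
Add 6 hours 24 minutes leg 3 → 1:37 AM UTC (Dec 17).
Adelaide is UTC+10:30, so local arrival = 1:37 AM + 10:30 = 12:07 PM on Dec 17.

12:07 PM on Dec 17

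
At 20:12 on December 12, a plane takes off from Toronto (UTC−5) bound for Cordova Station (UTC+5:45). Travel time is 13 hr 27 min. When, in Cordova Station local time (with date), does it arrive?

20:24 on December 13

Cordova Station is 10:45 ahead of Toronto.
After 13 hours and 27 minutes it is 09:39 (Dec 13) in Toronto.
Shift by the zone difference: 09:39 + 10:45 = 20:24 on Dec 13 in Cordova Station.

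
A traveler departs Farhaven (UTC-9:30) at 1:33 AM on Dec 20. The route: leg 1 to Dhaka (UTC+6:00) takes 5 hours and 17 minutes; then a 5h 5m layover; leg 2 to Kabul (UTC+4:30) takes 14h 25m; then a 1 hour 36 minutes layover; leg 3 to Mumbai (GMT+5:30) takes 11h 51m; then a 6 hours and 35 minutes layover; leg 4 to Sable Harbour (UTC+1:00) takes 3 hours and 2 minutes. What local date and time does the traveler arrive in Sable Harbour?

Convert departure to UTC: 1:33 AM + 9:30 = 11:03 AM UTC on Dec 20.
Add 5 hours and 17 minutes leg 1 → 4:20 PM UTC.
Add 5 hours and 5 minutes layover in Dhaka → 9:25 PM UTC.
Add 14 hours and 25 minutes leg 2 → 11:50 AM UTC (Dec 21).
Add 1 hour 36 minutes layover in Kabul → 1:26 PM UTC.
Add 11 hours 51 minutes leg 3 → 1:17 AM UTC (Dec 22).
Add 6 hours and 35 minutes layover in Mumbai → 7:52 AM UTC.
Add 3 hours 2 minutes leg 4 → 10:54 AM UTC.
Sable Harbour is UTC+1:00, so local arrival = 10:54 AM + 1:00 = 11:54 AM on Dec 22.

11:54 AM on Dec 22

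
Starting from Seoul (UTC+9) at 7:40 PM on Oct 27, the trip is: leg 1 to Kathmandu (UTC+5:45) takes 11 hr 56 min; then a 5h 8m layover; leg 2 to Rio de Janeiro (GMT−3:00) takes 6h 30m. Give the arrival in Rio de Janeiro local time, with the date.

7:14 AM on Oct 28

Convert departure to UTC: 7:40 PM − 9:00 = 10:40 AM UTC on Oct 27.
Add 11 hours and 56 minutes leg 1 → 10:36 PM UTC.
Add 5 hours 8 minutes layover in Kathmandu → 3:44 AM UTC (Oct 28).
Add 6 hours 30 minutes leg 2 → 10:14 AM UTC.
Rio de Janeiro is UTC−3:00, so local arrival = 10:14 AM − 3:00 = 7:14 AM on Oct 28.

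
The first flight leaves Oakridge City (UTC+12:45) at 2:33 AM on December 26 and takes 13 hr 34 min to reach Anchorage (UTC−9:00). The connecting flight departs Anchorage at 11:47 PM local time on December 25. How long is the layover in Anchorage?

5 hours 25 minutes

Convert departure to UTC: 2:33 AM − 12:45 = 1:48 PM UTC on Dec 25.
Add 13 hours and 34 minutes flight time → 3:22 AM UTC (Dec 26).
Anchorage is UTC−9:00, so local arrival = 3:22 AM − 9:00 = 6:22 PM on Dec 25.
Layover = 11:47 PM − 6:22 PM = 5 hours 25 minutes.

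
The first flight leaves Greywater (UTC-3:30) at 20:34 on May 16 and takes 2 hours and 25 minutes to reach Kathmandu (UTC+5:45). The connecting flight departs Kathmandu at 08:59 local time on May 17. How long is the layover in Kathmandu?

Convert departure to UTC: 20:34 + 3:30 = 00:04 UTC on May 17.
Add 2 hours and 25 minutes flight time → 02:29 UTC.
Kathmandu is UTC+5:45, so local arrival = 02:29 + 5:45 = 08:14 on May 17.
Layover = 08:59 − 08:14 = 45 minutes.

45 minutes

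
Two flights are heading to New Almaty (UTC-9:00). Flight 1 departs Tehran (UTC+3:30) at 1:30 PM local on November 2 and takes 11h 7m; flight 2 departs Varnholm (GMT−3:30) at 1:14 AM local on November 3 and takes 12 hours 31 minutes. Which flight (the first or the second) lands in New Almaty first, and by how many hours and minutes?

the first, by 20 hours 8 minutes

Flight 1 in UTC: 1:30 PM − 3:30 = 10:00 AM on Nov 2.
+11 hours 7 minutes → arrive 9:07 PM UTC on Nov 2.
Flight 2 in UTC: 1:14 AM + 3:30 = 4:44 AM on Nov 3.
+12 hours 31 minutes → arrive 5:15 PM UTC on Nov 3.
Flight 1 lands earlier by 20 hours 8 minutes.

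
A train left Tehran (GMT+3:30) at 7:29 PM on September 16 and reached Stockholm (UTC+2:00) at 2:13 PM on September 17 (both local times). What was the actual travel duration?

Stockholm is 1:30 behind Tehran.
Clock-face elapsed time (ignoring zones) is 18 hours 44 minutes.
Actual elapsed = 18 hours 44 minutes + 1:30 = 20 hours 14 minutes.

20 hours 14 minutes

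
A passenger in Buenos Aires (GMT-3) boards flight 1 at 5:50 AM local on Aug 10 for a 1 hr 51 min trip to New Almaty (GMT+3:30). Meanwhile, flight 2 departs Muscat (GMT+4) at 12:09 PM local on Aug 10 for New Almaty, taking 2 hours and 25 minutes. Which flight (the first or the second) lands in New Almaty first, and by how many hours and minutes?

the second, by 7 minutes

Flight 1 in UTC: 5:50 AM + 3:00 = 8:50 AM on Aug 10.
+1 hour and 51 minutes → arrive 10:41 AM UTC on Aug 10.
Flight 2 in UTC: 12:09 PM − 4:00 = 8:09 AM on Aug 10.
+2 hours 25 minutes → arrive 10:34 AM UTC on Aug 10.
Flight 2 lands earlier by 7 minutes.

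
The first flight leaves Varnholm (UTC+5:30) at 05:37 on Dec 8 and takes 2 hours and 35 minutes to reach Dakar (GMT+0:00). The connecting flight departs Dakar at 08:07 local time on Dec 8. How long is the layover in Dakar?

Convert departure to UTC: 05:37 − 5:30 = 00:07 UTC on Dec 8.
Add 2 hours and 35 minutes flight time → 02:42 UTC.
Dakar is UTC+0, so local arrival is the same: 02:42 on Dec 8.
Layover = 08:07 − 02:42 = 5 hours 25 minutes.

5 hours 25 minutes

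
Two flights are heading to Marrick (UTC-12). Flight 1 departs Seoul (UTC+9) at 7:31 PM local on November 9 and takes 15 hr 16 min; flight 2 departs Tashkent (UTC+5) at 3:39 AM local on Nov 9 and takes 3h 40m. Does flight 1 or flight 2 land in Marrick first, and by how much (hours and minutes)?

Flight 1 in UTC: 7:31 PM − 9:00 = 10:31 AM on Nov 9.
+15 hours and 16 minutes → arrive 1:47 AM UTC on Nov 10.
Flight 2 in UTC: 3:39 AM − 5:00 = 10:39 PM on Nov 8.
+3 hours and 40 minutes → arrive 2:19 AM UTC on Nov 9.
Flight 2 lands earlier by 23 hours 28 minutes.

the second, by 23 hours 28 minutes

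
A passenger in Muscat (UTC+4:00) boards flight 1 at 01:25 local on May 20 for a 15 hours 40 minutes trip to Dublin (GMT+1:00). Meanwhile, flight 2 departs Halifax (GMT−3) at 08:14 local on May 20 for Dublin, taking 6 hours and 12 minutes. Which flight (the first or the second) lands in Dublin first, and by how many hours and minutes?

the first, by 4 hours 21 minutes

Flight 1 in UTC: 01:25 − 4:00 = 21:25 on May 19.
+15 hours 40 minutes → arrive 13:05 UTC on May 20.
Flight 2 in UTC: 08:14 + 3:00 = 11:14 on May 20.
+6 hours 12 minutes → arrive 17:26 UTC on May 20.
Flight 1 lands earlier by 4 hours 21 minutes.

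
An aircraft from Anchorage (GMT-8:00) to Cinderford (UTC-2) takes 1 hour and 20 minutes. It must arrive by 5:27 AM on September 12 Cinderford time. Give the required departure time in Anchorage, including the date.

Target arrival in UTC: 5:27 AM + 2:00 = 7:27 AM on Sep 12.
Subtract 1 hour 20 minutes → departure 6:07 AM UTC on Sep 12.
Anchorage is UTC−8:00: 6:07 AM − 8:00 = 10:07 PM on Sep 11.

10:07 PM on September 11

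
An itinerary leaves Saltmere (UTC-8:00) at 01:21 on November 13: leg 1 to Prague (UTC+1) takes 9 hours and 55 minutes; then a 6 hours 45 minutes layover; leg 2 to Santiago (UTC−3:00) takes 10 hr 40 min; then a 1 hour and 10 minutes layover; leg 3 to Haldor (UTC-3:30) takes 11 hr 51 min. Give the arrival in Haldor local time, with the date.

Convert departure to UTC: 01:21 + 8:00 = 09:21 UTC on Nov 13.
Add 9 hours 55 minutes leg 1 → 19:16 UTC.
Add 6 hours 45 minutes layover in Prague → 02:01 UTC (Nov 14).
Add 10 hours and 40 minutes leg 2 → 12:41 UTC.
Add 1 hour 10 minutes layover in Santiago → 13:51 UTC.
Add 11 hours and 51 minutes leg 3 → 01:42 UTC (Nov 15).
Haldor is UTC−3:30, so local arrival = 01:42 − 3:30 = 22:12 on Nov 14.

22:12 on November 14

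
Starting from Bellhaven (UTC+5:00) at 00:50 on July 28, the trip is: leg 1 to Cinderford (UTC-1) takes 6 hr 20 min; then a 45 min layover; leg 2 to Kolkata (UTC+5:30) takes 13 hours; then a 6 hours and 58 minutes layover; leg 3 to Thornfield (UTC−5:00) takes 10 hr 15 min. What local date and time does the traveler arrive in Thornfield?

Convert departure to UTC: 00:50 − 5:00 = 19:50 UTC on Jul 27.
Add 6 hours 20 minutes leg 1 → 02:10 UTC (Jul 28).
Add 45 minutes layover in Cinderford → 02:55 UTC.
Add 13 hours leg 2 → 15:55 UTC.
Add 6 hours 58 minutes layover in Kolkata → 22:53 UTC.
Add 10 hours and 15 minutes leg 3 → 09:08 UTC (Jul 29).
Thornfield is UTC−5:00, so local arrival = 09:08 − 5:00 = 04:08 on Jul 29.

04:08 on Jul 29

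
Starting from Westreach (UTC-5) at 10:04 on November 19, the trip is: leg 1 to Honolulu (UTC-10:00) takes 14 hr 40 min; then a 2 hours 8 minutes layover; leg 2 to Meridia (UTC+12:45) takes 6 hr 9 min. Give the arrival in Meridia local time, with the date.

Convert departure to UTC: 10:04 + 5:00 = 15:04 UTC on Nov 19.
Add 14 hours 40 minutes leg 1 → 05:44 UTC (Nov 20).
Add 2 hours 8 minutes layover in Honolulu → 07:52 UTC.
Add 6 hours 9 minutes leg 2 → 14:01 UTC.
Meridia is UTC+12:45, so local arrival = 14:01 + 12:45 = 02:46 on Nov 21.

02:46 on November 21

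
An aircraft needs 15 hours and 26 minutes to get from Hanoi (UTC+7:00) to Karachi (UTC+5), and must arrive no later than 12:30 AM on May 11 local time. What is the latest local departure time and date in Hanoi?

11:04 AM on May 10

Target arrival in UTC: 12:30 AM − 5:00 = 7:30 PM on May 10.
Subtract 15 hours 26 minutes → departure 4:04 AM UTC on May 10.
Hanoi is UTC+7:00: 4:04 AM + 7:00 = 11:04 AM on May 10.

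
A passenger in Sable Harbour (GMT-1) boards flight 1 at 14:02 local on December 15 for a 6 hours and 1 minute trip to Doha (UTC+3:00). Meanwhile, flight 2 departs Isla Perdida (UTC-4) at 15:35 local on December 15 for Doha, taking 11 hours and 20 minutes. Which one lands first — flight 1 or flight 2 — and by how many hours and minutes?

the first, by 9 hours 52 minutes

Flight 1 in UTC: 14:02 + 1:00 = 15:02 on Dec 15.
+6 hours and 1 minute → arrive 21:03 UTC on Dec 15.
Flight 2 in UTC: 15:35 + 4:00 = 19:35 on Dec 15.
+11 hours and 20 minutes → arrive 06:55 UTC on Dec 16.
Flight 1 lands earlier by 9 hours 52 minutes.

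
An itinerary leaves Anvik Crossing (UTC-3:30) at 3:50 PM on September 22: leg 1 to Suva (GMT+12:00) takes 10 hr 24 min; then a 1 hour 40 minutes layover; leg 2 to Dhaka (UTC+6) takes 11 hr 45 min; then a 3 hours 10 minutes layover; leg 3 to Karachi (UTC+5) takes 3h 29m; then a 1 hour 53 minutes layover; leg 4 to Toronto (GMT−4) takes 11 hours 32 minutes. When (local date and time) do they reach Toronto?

11:13 AM on September 24

Convert departure to UTC: 3:50 PM + 3:30 = 7:20 PM UTC on Sep 22.
Add 10 hours 24 minutes leg 1 → 5:44 AM UTC (Sep 23).
Add 1 hour 40 minutes layover in Suva → 7:24 AM UTC.
Add 11 hours 45 minutes leg 2 → 7:09 PM UTC.
Add 3 hours and 10 minutes layover in Dhaka → 10:19 PM UTC.
Add 3 hours and 29 minutes leg 3 → 1:48 AM UTC (Sep 24).
Add 1 hour and 53 minutes layover in Karachi → 3:41 AM UTC.
Add 11 hours 32 minutes leg 4 → 3:13 PM UTC.
Toronto is UTC−4:00, so local arrival = 3:13 PM − 4:00 = 11:13 AM on Sep 24.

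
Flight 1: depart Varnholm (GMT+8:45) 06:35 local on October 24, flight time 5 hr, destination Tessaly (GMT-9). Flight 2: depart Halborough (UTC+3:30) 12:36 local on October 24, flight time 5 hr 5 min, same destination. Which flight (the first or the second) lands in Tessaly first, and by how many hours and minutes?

the first, by 11 hours 21 minutes

Flight 1 in UTC: 06:35 − 8:45 = 21:50 on Oct 23.
+5 hours → arrive 02:50 UTC on Oct 24.
Flight 2 in UTC: 12:36 − 3:30 = 09:06 on Oct 24.
+5 hours 5 minutes → arrive 14:11 UTC on Oct 24.
Flight 1 lands earlier by 11 hours 21 minutes.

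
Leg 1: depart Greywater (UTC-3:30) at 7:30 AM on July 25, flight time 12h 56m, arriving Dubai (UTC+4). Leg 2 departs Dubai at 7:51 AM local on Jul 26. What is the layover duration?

3 hours 55 minutes

Convert departure to UTC: 7:30 AM + 3:30 = 11:00 AM UTC on Jul 25.
Add 12 hours 56 minutes flight time → 11:56 PM UTC.
Dubai is UTC+4:00, so local arrival = 11:56 PM + 4:00 = 3:56 AM on Jul 26.
Layover = 7:51 AM − 3:56 AM = 3 hours 55 minutes.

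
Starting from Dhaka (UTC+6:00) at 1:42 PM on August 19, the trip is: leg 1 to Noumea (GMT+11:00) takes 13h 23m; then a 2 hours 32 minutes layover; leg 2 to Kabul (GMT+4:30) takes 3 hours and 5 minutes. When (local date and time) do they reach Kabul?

7:12 AM on August 20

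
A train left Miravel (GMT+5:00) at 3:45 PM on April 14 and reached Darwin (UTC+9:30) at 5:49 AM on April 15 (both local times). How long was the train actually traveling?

9 hours 34 minutes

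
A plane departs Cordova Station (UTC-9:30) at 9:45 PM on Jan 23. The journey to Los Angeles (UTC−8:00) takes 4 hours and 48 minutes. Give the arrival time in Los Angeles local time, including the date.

4:03 AM on Jan 24

Convert departure to UTC: 9:45 PM + 9:30 = 7:15 AM UTC on Jan 24.
Add 4 hours 48 minutes travel time → 12:03 PM UTC.
Los Angeles is UTC−8:00, so local arrival = 12:03 PM − 8:00 = 4:03 AM on Jan 24.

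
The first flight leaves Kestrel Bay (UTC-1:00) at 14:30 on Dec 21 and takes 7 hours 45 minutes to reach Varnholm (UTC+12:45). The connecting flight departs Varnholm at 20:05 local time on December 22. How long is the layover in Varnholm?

Convert departure to UTC: 14:30 + 1:00 = 15:30 UTC on Dec 21.
Add 7 hours and 45 minutes flight time → 23:15 UTC.
Varnholm is UTC+12:45, so local arrival = 23:15 + 12:45 = 12:00 on Dec 22.
Layover = 20:05 − 12:00 = 8 hours 5 minutes.

8 hours 5 minutes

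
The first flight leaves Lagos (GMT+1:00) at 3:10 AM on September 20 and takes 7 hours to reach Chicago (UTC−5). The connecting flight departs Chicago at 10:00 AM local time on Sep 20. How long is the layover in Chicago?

Convert departure to UTC: 3:10 AM − 1:00 = 2:10 AM UTC on Sep 20.
Add 7 hours flight time → 9:10 AM UTC.
Chicago is UTC−5:00, so local arrival = 9:10 AM − 5:00 = 4:10 AM on Sep 20.
Layover = 10:00 AM − 4:10 AM = 5 hours 50 minutes.

5 hours 50 minutes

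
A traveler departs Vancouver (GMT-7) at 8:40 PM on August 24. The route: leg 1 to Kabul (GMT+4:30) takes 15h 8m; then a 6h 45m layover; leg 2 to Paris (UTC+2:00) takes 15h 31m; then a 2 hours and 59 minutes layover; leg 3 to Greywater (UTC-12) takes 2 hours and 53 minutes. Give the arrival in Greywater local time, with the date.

10:56 AM on August 26

Convert departure to UTC: 8:40 PM + 7:00 = 3:40 AM UTC on Aug 25.
Add 15 hours and 8 minutes leg 1 → 6:48 PM UTC.
Add 6 hours 45 minutes layover in Kabul → 1:33 AM UTC (Aug 26).
Add 15 hours 31 minutes leg 2 → 5:04 PM UTC.
Add 2 hours 59 minutes layover in Paris → 8:03 PM UTC.
Add 2 hours and 53 minutes leg 3 → 10:56 PM UTC.
Greywater is UTC−12:00, so local arrival = 10:56 PM − 12:00 = 10:56 AM on Aug 26.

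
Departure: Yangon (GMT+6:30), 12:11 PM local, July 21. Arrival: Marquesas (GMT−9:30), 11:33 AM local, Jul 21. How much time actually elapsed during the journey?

15 hours 22 minutes

Departure in UTC: 12:11 PM − 6:30 = 5:41 AM on Jul 21.
Arrival in UTC: 11:33 AM + 9:30 = 9:03 PM on Jul 21.
Elapsed = 9:03 PM − 5:41 AM = 15 hours 22 minutes.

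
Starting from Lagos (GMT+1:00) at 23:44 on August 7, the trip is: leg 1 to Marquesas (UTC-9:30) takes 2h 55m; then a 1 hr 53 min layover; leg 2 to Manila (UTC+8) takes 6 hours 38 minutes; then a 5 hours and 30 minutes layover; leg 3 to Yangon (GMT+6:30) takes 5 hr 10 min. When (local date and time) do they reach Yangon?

Convert departure to UTC: 23:44 − 1:00 = 22:44 UTC on Aug 7.
Add 2 hours 55 minutes leg 1 → 01:39 UTC (Aug 8).
Add 1 hour and 53 minutes layover in Marquesas → 03:32 UTC.
Add 6 hours and 38 minutes leg 2 → 10:10 UTC.
Add 5 hours 30 minutes layover in Manila → 15:40 UTC.
Add 5 hours 10 minutes leg 3 → 20:50 UTC.
Yangon is UTC+6:30, so local arrival = 20:50 + 6:30 = 03:20 on Aug 9.

03:20 on Aug 9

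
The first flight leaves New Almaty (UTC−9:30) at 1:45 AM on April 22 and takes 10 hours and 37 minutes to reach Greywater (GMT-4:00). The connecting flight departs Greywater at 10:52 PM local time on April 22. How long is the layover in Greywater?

5 hours

Convert departure to UTC: 1:45 AM + 9:30 = 11:15 AM UTC on Apr 22.
Add 10 hours 37 minutes flight time → 9:52 PM UTC.
Greywater is UTC−4:00, so local arrival = 9:52 PM − 4:00 = 5:52 PM on Apr 22.
Layover = 10:52 PM − 5:52 PM = 5 hours.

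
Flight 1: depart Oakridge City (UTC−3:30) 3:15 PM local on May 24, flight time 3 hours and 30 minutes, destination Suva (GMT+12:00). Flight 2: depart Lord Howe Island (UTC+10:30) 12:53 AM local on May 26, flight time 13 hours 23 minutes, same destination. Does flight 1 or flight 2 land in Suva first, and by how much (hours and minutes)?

the first, by 29 hours 31 minutes

Flight 1 in UTC: 3:15 PM + 3:30 = 6:45 PM on May 24.
+3 hours 30 minutes → arrive 10:15 PM UTC on May 24.
Flight 2 in UTC: 12:53 AM − 10:30 = 2:23 PM on May 25.
+13 hours and 23 minutes → arrive 3:46 AM UTC on May 26.
Flight 1 lands earlier by 29 hours 31 minutes.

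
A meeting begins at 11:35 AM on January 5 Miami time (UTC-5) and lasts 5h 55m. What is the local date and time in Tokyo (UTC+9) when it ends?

Convert start to UTC: 11:35 AM + 5:00 = 4:35 PM UTC on Jan 5.
Add 5 hours 55 minutes duration → 10:30 PM UTC.
Tokyo is UTC+9:00, so local end time = 10:30 PM + 9:00 = 7:30 AM on Jan 6.

7:30 AM on January 6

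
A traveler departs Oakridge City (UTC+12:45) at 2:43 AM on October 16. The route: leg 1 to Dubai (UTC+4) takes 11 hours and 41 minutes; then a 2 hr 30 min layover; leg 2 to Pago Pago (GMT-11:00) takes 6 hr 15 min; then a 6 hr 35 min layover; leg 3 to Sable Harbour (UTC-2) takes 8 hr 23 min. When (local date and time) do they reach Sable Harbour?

Convert departure to UTC: 2:43 AM − 12:45 = 1:58 PM UTC on Oct 15.
Add 11 hours and 41 minutes leg 1 → 1:39 AM UTC (Oct 16).
Add 2 hours 30 minutes layover in Dubai → 4:09 AM UTC.
Add 6 hours 15 minutes leg 2 → 10:24 AM UTC.
Add 6 hours 35 minutes layover in Pago Pago → 4:59 PM UTC.
Add 8 hours and 23 minutes leg 3 → 1:22 AM UTC (Oct 17).
Sable Harbour is UTC−2:00, so local arrival = 1:22 AM − 2:00 = 11:22 PM on Oct 16.

11:22 PM on October 16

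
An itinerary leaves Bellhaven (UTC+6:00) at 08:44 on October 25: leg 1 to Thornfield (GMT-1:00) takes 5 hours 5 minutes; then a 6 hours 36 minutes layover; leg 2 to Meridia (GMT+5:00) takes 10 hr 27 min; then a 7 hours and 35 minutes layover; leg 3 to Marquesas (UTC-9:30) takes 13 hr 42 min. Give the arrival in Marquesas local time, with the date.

12:39 on Oct 26

Convert departure to UTC: 08:44 − 6:00 = 02:44 UTC on Oct 25.
Add 5 hours 5 minutes leg 1 → 07:49 UTC.
Add 6 hours and 36 minutes layover in Thornfield → 14:25 UTC.
Add 10 hours 27 minutes leg 2 → 00:52 UTC (Oct 26).
Add 7 hours 35 minutes layover in Meridia → 08:27 UTC.
Add 13 hours and 42 minutes leg 3 → 22:09 UTC.
Marquesas is UTC−9:30, so local arrival = 22:09 − 9:30 = 12:39 on Oct 26.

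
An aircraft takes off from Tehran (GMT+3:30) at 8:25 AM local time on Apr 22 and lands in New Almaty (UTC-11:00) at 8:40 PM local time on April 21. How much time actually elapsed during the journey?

2 hours 45 minutes

New Almaty is 14:30 behind Tehran.
Clock-face elapsed time (ignoring zones) is −11 hours 45 minutes.
Actual elapsed = −11 hours 45 minutes + 14:30 = 2 hours 45 minutes.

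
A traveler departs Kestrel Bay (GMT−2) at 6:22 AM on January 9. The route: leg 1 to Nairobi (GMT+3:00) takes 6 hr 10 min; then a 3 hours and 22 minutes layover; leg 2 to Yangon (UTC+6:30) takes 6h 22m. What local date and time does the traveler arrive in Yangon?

6:46 AM on January 10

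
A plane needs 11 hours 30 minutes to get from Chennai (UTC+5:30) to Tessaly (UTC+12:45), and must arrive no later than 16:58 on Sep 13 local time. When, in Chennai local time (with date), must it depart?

22:13 on Sep 12

Target arrival in UTC: 16:58 − 12:45 = 04:13 on Sep 13.
Subtract 11 hours 30 minutes → departure 16:43 UTC on Sep 12.
Chennai is UTC+5:30: 16:43 + 5:30 = 22:13 on Sep 12.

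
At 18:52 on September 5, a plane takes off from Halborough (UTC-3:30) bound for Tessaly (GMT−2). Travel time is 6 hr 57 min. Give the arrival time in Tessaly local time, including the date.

Tessaly is 1:30 ahead of Halborough.
After 6 hours and 57 minutes it is 01:49 (Sep 6) in Halborough.
Shift by the zone difference: 01:49 + 1:30 = 03:19 on Sep 6 in Tessaly.

03:19 on September 6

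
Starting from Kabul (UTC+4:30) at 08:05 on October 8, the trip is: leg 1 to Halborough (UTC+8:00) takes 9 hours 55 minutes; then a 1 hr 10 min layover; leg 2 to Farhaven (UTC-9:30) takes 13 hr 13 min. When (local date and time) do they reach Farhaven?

18:23 on Oct 8

Convert departure to UTC: 08:05 − 4:30 = 03:35 UTC on Oct 8.
Add 9 hours and 55 minutes leg 1 → 13:30 UTC.
Add 1 hour 10 minutes layover in Halborough → 14:40 UTC.
Add 13 hours and 13 minutes leg 2 → 03:53 UTC (Oct 9).
Farhaven is UTC−9:30, so local arrival = 03:53 − 9:30 = 18:23 on Oct 8.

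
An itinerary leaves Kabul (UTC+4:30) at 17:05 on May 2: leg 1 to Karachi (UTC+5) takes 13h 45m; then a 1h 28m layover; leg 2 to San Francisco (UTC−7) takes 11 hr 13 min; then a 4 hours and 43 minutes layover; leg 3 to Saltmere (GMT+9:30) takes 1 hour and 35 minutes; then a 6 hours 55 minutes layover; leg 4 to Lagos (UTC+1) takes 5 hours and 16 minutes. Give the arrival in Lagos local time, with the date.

Convert departure to UTC: 17:05 − 4:30 = 12:35 UTC on May 2.
Add 13 hours 45 minutes leg 1 → 02:20 UTC (May 3).
Add 1 hour 28 minutes layover in Karachi → 03:48 UTC.
Add 11 hours 13 minutes leg 2 → 15:01 UTC.
Add 4 hours 43 minutes layover in San Francisco → 19:44 UTC.
Add 1 hour and 35 minutes leg 3 → 21:19 UTC.
Add 6 hours and 55 minutes layover in Saltmere → 04:14 UTC (May 4).
Add 5 hours 16 minutes leg 4 → 09:30 UTC.
Lagos is UTC+1:00, so local arrival = 09:30 + 1:00 = 10:30 on May 4.

10:30 on May 4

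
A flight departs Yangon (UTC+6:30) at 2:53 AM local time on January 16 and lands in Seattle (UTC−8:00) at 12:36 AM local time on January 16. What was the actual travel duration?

Departure in UTC: 2:53 AM − 6:30 = 8:23 PM on Jan 15.
Arrival in UTC: 12:36 AM + 8:00 = 8:36 AM on Jan 16.
Elapsed = 8:36 AM − 8:23 PM (+1 day) = 12 hours 13 minutes.

12 hours 13 minutes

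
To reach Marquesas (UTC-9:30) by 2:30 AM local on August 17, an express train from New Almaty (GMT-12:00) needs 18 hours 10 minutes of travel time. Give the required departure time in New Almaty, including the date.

Target arrival in UTC: 2:30 AM + 9:30 = 12:00 PM on Aug 17.
Subtract 18 hours and 10 minutes → departure 5:50 PM UTC on Aug 16.
New Almaty is UTC−12:00: 5:50 PM − 12:00 = 5:50 AM on Aug 16.

5:50 AM on August 16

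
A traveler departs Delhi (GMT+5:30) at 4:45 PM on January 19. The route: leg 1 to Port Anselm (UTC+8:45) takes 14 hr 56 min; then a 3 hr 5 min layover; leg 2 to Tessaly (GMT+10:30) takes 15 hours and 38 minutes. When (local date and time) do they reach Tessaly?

Convert departure to UTC: 4:45 PM − 5:30 = 11:15 AM UTC on Jan 19.
Add 14 hours 56 minutes leg 1 → 2:11 AM UTC (Jan 20).
Add 3 hours and 5 minutes layover in Port Anselm → 5:16 AM UTC.
Add 15 hours 38 minutes leg 2 → 8:54 PM UTC.
Tessaly is UTC+10:30, so local arrival = 8:54 PM + 10:30 = 7:24 AM on Jan 21.

7:24 AM on Jan 21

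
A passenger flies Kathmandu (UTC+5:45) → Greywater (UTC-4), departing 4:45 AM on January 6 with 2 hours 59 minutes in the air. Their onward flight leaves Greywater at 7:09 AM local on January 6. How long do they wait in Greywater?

Convert departure to UTC: 4:45 AM − 5:45 = 11:00 PM UTC on Jan 5.
Add 2 hours 59 minutes flight time → 1:59 AM UTC (Jan 6).
Greywater is UTC−4:00, so local arrival = 1:59 AM − 4:00 = 9:59 PM on Jan 5.
Layover = 7:09 AM − 9:59 PM (+1 day) = 9 hours 10 minutes.

9 hours 10 minutes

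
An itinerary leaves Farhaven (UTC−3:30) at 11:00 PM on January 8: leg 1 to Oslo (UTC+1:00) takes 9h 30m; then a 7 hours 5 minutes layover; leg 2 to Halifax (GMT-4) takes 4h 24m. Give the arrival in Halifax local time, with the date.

Convert departure to UTC: 11:00 PM + 3:30 = 2:30 AM UTC on Jan 9.
Add 9 hours and 30 minutes leg 1 → 12:00 PM UTC.
Add 7 hours 5 minutes layover in Oslo → 7:05 PM UTC.
Add 4 hours and 24 minutes leg 2 → 11:29 PM UTC.
Halifax is UTC−4:00, so local arrival = 11:29 PM − 4:00 = 7:29 PM on Jan 9.

7:29 PM on Jan 9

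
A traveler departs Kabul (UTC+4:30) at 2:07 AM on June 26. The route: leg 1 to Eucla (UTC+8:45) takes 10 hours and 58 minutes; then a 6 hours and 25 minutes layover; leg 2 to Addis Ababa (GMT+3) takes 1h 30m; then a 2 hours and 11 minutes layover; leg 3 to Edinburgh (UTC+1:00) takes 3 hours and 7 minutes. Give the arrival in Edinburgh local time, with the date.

10:48 PM on June 26

Convert departure to UTC: 2:07 AM − 4:30 = 9:37 PM UTC on Jun 25.
Add 10 hours 58 minutes leg 1 → 8:35 AM UTC (Jun 26).
Add 6 hours 25 minutes layover in Eucla → 3:00 PM UTC.
Add 1 hour 30 minutes leg 2 → 4:30 PM UTC.
Add 2 hours 11 minutes layover in Addis Ababa → 6:41 PM UTC.
Add 3 hours and 7 minutes leg 3 → 9:48 PM UTC.
Edinburgh is UTC+1:00, so local arrival = 9:48 PM + 1:00 = 10:48 PM on Jun 26.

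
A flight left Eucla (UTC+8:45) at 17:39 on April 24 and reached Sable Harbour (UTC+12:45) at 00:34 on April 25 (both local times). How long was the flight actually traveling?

2 hours 55 minutes

Departure in UTC: 17:39 − 8:45 = 08:54 on Apr 24.
Arrival in UTC: 00:34 − 12:45 = 11:49 on Apr 24.
Elapsed = 11:49 − 08:54 = 2 hours 55 minutes.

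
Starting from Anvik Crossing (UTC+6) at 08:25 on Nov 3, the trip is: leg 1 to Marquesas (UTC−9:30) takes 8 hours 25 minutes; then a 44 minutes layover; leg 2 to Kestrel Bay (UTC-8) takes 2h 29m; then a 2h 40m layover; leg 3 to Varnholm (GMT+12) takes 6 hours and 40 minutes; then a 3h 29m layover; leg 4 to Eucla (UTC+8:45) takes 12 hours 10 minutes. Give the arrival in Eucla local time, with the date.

Convert departure to UTC: 08:25 − 6:00 = 02:25 UTC on Nov 3.
Add 8 hours and 25 minutes leg 1 → 10:50 UTC.
Add 44 minutes layover in Marquesas → 11:34 UTC.
Add 2 hours 29 minutes leg 2 → 14:03 UTC.
Add 2 hours and 40 minutes layover in Kestrel Bay → 16:43 UTC.
Add 6 hours and 40 minutes leg 3 → 23:23 UTC.
Add 3 hours 29 minutes layover in Varnholm → 02:52 UTC (Nov 4).
Add 12 hours 10 minutes leg 4 → 15:02 UTC.
Eucla is UTC+8:45, so local arrival = 15:02 + 8:45 = 23:47 on Nov 4.

23:47 on November 4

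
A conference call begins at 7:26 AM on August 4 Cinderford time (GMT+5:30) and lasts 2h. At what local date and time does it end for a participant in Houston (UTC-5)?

10:56 PM on August 3

Houston is 10:30 behind Cinderford.
After 2 hours it is 9:26 AM in Cinderford.
Shift by the zone difference: 9:26 AM − 10:30 = 10:56 PM on Aug 3 in Houston.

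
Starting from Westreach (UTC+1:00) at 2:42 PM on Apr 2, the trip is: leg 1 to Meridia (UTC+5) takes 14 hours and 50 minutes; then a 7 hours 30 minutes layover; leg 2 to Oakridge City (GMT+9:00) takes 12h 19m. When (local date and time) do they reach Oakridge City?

Convert departure to UTC: 2:42 PM − 1:00 = 1:42 PM UTC on Apr 2.
Add 14 hours and 50 minutes leg 1 → 4:32 AM UTC (Apr 3).
Add 7 hours and 30 minutes layover in Meridia → 12:02 PM UTC.
Add 12 hours 19 minutes leg 2 → 12:21 AM UTC (Apr 4).
Oakridge City is UTC+9:00, so local arrival = 12:21 AM + 9:00 = 9:21 AM on Apr 4.

9:21 AM on April 4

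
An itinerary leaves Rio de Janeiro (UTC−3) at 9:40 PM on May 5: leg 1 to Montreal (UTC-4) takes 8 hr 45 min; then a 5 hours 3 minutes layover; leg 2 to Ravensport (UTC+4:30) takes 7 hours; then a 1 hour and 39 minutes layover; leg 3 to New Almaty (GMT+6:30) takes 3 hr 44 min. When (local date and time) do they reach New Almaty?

9:21 AM on May 7

Convert departure to UTC: 9:40 PM + 3:00 = 12:40 AM UTC on May 6.
Add 8 hours and 45 minutes leg 1 → 9:25 AM UTC.
Add 5 hours and 3 minutes layover in Montreal → 2:28 PM UTC.
Add 7 hours leg 2 → 9:28 PM UTC.
Add 1 hour 39 minutes layover in Ravensport → 11:07 PM UTC.
Add 3 hours and 44 minutes leg 3 → 2:51 AM UTC (May 7).
New Almaty is UTC+6:30, so local arrival = 2:51 AM + 6:30 = 9:21 AM on May 7.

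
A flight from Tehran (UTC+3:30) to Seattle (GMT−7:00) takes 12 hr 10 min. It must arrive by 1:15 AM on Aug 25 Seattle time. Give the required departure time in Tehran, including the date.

Target arrival in UTC: 1:15 AM + 7:00 = 8:15 AM on Aug 25.
Subtract 12 hours 10 minutes → departure 8:05 PM UTC on Aug 24.
Tehran is UTC+3:30: 8:05 PM + 3:30 = 11:35 PM on Aug 24.

11:35 PM on August 24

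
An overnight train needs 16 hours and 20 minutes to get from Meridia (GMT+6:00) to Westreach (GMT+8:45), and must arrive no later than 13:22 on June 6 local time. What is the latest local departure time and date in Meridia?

18:17 on June 5

Target arrival in UTC: 13:22 − 8:45 = 04:37 on Jun 6.
Subtract 16 hours and 20 minutes → departure 12:17 UTC on Jun 5.
Meridia is UTC+6:00: 12:17 + 6:00 = 18:17 on Jun 5.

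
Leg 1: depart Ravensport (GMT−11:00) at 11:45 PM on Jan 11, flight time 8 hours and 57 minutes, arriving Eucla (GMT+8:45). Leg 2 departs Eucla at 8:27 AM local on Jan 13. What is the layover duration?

Convert departure to UTC: 11:45 PM + 11:00 = 10:45 AM UTC on Jan 12.
Add 8 hours and 57 minutes flight time → 7:42 PM UTC.
Eucla is UTC+8:45, so local arrival = 7:42 PM + 8:45 = 4:27 AM on Jan 13.
Layover = 8:27 AM − 4:27 AM = 4 hours.

4 hours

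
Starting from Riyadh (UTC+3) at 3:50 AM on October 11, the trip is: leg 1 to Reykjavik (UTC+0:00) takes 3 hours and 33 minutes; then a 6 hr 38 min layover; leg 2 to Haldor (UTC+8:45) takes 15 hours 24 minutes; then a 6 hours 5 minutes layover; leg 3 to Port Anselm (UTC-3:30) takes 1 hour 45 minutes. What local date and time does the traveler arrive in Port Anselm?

6:45 AM on Oct 12

Convert departure to UTC: 3:50 AM − 3:00 = 12:50 AM UTC on Oct 11.
Add 3 hours 33 minutes leg 1 → 4:23 AM UTC.
Add 6 hours and 38 minutes layover in Reykjavik → 11:01 AM UTC.
Add 15 hours 24 minutes leg 2 → 2:25 AM UTC (Oct 12).
Add 6 hours and 5 minutes layover in Haldor → 8:30 AM UTC.
Add 1 hour and 45 minutes leg 3 → 10:15 AM UTC.
Port Anselm is UTC−3:30, so local arrival = 10:15 AM − 3:30 = 6:45 AM on Oct 12.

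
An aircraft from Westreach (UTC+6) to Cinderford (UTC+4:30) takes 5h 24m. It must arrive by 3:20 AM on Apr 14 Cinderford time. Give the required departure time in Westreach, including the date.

11:26 PM on April 13

Target arrival in UTC: 3:20 AM − 4:30 = 10:50 PM on Apr 13.
Subtract 5 hours 24 minutes → departure 5:26 PM UTC on Apr 13.
Westreach is UTC+6:00: 5:26 PM + 6:00 = 11:26 PM on Apr 13.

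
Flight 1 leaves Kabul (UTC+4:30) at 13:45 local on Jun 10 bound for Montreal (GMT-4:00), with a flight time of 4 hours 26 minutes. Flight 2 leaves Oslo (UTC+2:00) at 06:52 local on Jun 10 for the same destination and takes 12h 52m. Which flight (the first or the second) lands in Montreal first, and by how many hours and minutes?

Flight 1 in UTC: 13:45 − 4:30 = 09:15 on Jun 10.
+4 hours 26 minutes → arrive 13:41 UTC on Jun 10.
Flight 2 in UTC: 06:52 − 2:00 = 04:52 on Jun 10.
+12 hours and 52 minutes → arrive 17:44 UTC on Jun 10.
Flight 1 lands earlier by 4 hours 3 minutes.

the first, by 4 hours 3 minutes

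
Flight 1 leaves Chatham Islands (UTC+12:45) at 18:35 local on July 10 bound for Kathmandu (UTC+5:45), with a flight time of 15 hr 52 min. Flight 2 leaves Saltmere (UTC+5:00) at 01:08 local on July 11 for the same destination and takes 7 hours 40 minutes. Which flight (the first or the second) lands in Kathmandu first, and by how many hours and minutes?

the first, by 6 hours 6 minutes

Flight 1 in UTC: 18:35 − 12:45 = 05:50 on Jul 10.
+15 hours and 52 minutes → arrive 21:42 UTC on Jul 10.
Flight 2 in UTC: 01:08 − 5:00 = 20:08 on Jul 10.
+7 hours and 40 minutes → arrive 03:48 UTC on Jul 11.
Flight 1 lands earlier by 6 hours 6 minutes.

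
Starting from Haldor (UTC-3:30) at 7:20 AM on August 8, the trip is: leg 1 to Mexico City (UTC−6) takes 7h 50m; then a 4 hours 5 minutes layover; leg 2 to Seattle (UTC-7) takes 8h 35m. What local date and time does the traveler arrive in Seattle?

Convert departure to UTC: 7:20 AM + 3:30 = 10:50 AM UTC on Aug 8.
Add 7 hours 50 minutes leg 1 → 6:40 PM UTC.
Add 4 hours 5 minutes layover in Mexico City → 10:45 PM UTC.
Add 8 hours 35 minutes leg 2 → 7:20 AM UTC (Aug 9).
Seattle is UTC−7:00, so local arrival = 7:20 AM − 7:00 = 12:20 AM on Aug 9.

12:20 AM on Aug 9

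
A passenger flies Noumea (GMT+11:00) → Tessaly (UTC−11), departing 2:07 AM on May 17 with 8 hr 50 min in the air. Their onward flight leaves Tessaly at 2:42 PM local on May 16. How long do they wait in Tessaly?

1 hour 45 minutes

Convert departure to UTC: 2:07 AM − 11:00 = 3:07 PM UTC on May 16.
Add 8 hours and 50 minutes flight time → 11:57 PM UTC.
Tessaly is UTC−11:00, so local arrival = 11:57 PM − 11:00 = 12:57 PM on May 16.
Layover = 2:42 PM − 12:57 PM = 1 hour 45 minutes.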